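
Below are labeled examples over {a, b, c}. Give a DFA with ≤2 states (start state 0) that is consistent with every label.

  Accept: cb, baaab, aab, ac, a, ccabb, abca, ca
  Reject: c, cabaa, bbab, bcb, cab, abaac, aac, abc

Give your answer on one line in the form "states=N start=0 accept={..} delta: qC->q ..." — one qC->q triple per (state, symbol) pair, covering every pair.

states=2 start=0 accept={1} delta: 0a->1 0b->1 0c->0 1a->0 1b->0 1c->1

Fold the examples into a partial DFA from state 0: repeatedly fix the first undefined (state, symbol) met by the shortest-then-alphabetical prefix, trying targets in increasing order and rejecting any under which an Accept and a Reject string meet in one state with the same remainder; add a state when all current targets are rejected. Accepting states are where Accept strings end.
a: 0a undefined. 0a->0: no, ac/c meet in 0 with "c" left. Open state 1: 0a->1.
b: 0b undefined. 0b->0: no, cb/bcb meet in 0 with "cb" left. 0b->1: ok.
c: 0c undefined. 0c->0: ok.
aa: 1a undefined. 1a->0: ok.
ab: 1b undefined. 1b->0: ok.
ac: 1c undefined. 1c->0: no, cb/bcb meet in 1. 1c->1: ok.
All examples now run through 2 states with every (state, symbol) defined. Accept strings end in {1}, Reject strings end in {0}; accept={1}.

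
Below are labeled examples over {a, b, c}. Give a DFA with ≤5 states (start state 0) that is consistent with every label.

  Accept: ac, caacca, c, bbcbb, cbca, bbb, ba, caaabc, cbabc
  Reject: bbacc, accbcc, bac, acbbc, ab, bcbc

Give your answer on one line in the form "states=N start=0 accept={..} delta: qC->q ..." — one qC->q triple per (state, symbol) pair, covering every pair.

states=4 start=0 accept={0,2,3} delta: 0a->0 0b->1 0c->0 1a->2 1b->2 1c->3 2a->1 2b->0 2c->1 3a->0 3b->2 3c->1

State merging on the prefix tree: take the shortest (then alphabetical) example prefix whose next move is undefined and point that move at state 0, else 1, else 2, ...; a target is out if some Accept/Reject pair would then sit in one state with the same input left (inseparable). If every existing state is out, open a new one.
a: 0a undefined. 0a->0: ok.
b: 0b undefined. 0b->0: no, ac/bac meet in 0 with "c" left. Open state 1: 0b->1.
c: 0c undefined. 0c->0: ok.
ba: 1a undefined. 1a->0: no, ac/bac meet in 0. 1a->1: no, ba/ab meet in 1. Open state 2: 1a->2.
bb: 1b undefined. 1b->0: no, ac/bbacc meet in 0. 1b->1: no, bbb/ab meet in 1. 1b->2: ok.
bc: 1c undefined. 1c->0: no, ac/accbcc meet in 0. 1c->1: no, caaabc/accbcc meet in 1. 1c->2: no, cbabc/bcbc meet in 2 with "bc" left. Open state 3: 1c->3.
bac: 2c undefined. 2c->0: no, ac/bac meet in 0. 2c->1: ok.
bba: 2a undefined. 2a->0: no, ac/bbacc meet in 0. 2a->1: ok.
bbb: 2b undefined. 2b->0: ok.
bcb: 3b undefined. 3b->0: no, ac/bcbc meet in 0. 3b->1: no, caaabc/bcbc meet in 3. 3b->2: ok.
cbca: 3a undefined. 3a->0: ok.
bbacc: 3c undefined. 3c->0: no, ac/bbacc meet in 0. 3c->1: ok.
All examples now run through 4 states with every (state, symbol) defined. Accept strings end in {0,2,3}, Reject strings end in {1}; accept={0,2,3}.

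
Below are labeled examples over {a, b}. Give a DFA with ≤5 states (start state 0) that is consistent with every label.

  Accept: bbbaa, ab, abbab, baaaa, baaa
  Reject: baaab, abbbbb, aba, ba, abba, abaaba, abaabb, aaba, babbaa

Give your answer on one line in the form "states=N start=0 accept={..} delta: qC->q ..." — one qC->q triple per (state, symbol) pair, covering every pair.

Grow the machine one transition at a time. Run the examples from 0; the earliest place one falls off (shortest prefix, ties alphabetical) gets sent to the lowest-numbered state that keeps every Accept/Reject pair distinguishable — a pair clashes when both reach the same state with identical unread suffix — and to a fresh state only if none does.
a: 0a undefined. 0a->0: ok.
b: 0b undefined. 0b->0: no, bbbaa/baaab meet in 0. Open state 1: 0b->1.
ba: 1a undefined. 1a->0: no, ab/baaab meet in 1. 1a->1: no, bbbaa/babbaa meet in 1 with "bbaa" left. Open state 2: 1a->2.
bb: 1b undefined. 1b->0: no, ab/abbbbb meet in 1. 1b->1: no, ab/abbbbb meet in 1. 1b->2: ok.
baa: 2a undefined. 2a->0: no, ab/baaab meet in 1. 2a->1: no, ab/abba meet in 1. 2a->2: no, abbab/baaab meet in 2 with "b" left. Open state 3: 2a->3.
bab: 2b undefined. 2b->0: ok.
baaa: 3a undefined. 3a->0: no, ab/baaab meet in 1. 3a->1: no, baaaa/baaab meet in 2. 3a->2: no, bbbaa/baaab meet in 0. 3a->3: no, abbab/baaab meet in 3 with "b" left. Open state 4: 3a->4.
abaab: 3b undefined. 3b->0: no, bbbaa/abaaba meet in 0. 3b->1: ok.
baaaa: 4a undefined. 4a->0: ok.
baaab: 4b undefined. 4b->0: no, bbbaa/baaab meet in 0. 4b->1: no, ab/baaab meet in 1. 4b->2: ok.
All examples now run through 5 states with every (state, symbol) defined. Accept strings end in {0,1,4}, Reject strings end in {2,3}; accept={0,1,4}.

states=5 start=0 accept={0,1,4} delta: 0a->0 0b->1 1a->2 1b->2 2a->3 2b->0 3a->4 3b->1 4a->0 4b->2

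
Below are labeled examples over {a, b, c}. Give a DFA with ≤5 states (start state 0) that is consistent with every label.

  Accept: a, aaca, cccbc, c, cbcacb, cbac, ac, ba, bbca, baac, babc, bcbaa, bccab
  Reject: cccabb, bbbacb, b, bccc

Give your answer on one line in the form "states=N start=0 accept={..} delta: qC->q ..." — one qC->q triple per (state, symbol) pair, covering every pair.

states=4 start=0 accept={0,2} delta: 0a->0 0b->1 0c->0 1a->0 1b->1 1c->2 2a->2 2b->0 2c->3 3a->2 3b->0 3c->1

State merging on the prefix tree: take the shortest (then alphabetical) example prefix whose next move is undefined and point that move at state 0, else 1, else 2, ...; a target is out if some Accept/Reject pair would then sit in one state with the same input left (inseparable). If every existing state is out, open a new one.
a: 0a undefined. 0a->0: ok.
b: 0b undefined. 0b->0: no, a/b meet in 0. Open state 1: 0b->1.
c: 0c undefined. 0c->0: ok.
ba: 1a undefined. 1a->0: ok.
bb: 1b undefined. 1b->0: no, a/cccabb meet in 0. 1b->1: ok.
bc: 1c undefined. 1c->0: no, a/bccc meet in 0. 1c->1: no, cccbc/cccabb meet in 1. Open state 2: 1c->2.
bcb: 2b undefined. 2b->0: ok.
bcc: 2c undefined. 2c->0: no, a/bccc meet in 0. 2c->1: no, cccbc/bccc meet in 2. 2c->2: no, cccbc/bccc meet in 2. Open state 3: 2c->3.
bbca: 2a undefined. 2a->0: no, cbcacb/cccabb meet in 1. 2a->1: no, bbca/cccabb meet in 1. 2a->2: ok.
bcca: 3a undefined. 3a->0: no, bccab/cccabb meet in 1. 3a->1: no, bccab/cccabb meet in 1. 3a->2: ok.
bccc: 3c undefined. 3c->0: no, a/bccc meet in 0. 3c->1: ok.
cbcacb: 3b undefined. 3b->0: ok.
All examples now run through 4 states with every (state, symbol) defined. Accept strings end in {0,2}, Reject strings end in {1}; accept={0,2}.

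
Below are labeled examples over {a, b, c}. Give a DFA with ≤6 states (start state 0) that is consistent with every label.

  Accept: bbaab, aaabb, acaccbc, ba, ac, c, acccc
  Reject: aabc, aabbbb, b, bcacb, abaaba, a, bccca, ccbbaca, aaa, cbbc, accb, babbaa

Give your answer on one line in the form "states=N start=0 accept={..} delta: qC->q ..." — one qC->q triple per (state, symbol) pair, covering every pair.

Grow the machine one transition at a time. Run the examples from 0; the earliest place one falls off (shortest prefix, ties alphabetical) gets sent to the lowest-numbered state that keeps every Accept/Reject pair distinguishable — a pair clashes when both reach the same state with identical unread suffix — and to a fresh state only if none does.
a: 0a undefined. 0a->0: ok.
b: 0b undefined. 0b->0: no, bbaab/aabbbb meet in 0. Open state 1: 0b->1.
c: 0c undefined. 0c->0: no, acaccbc/aabc meet in 1 with "c" left. 0c->1: no, ac/b meet in 1. Open state 2: 0c->2.
ba: 1a undefined. 1a->0: no, ba/abaaba meet in 0. 1a->1: no, ba/b meet in 1. 1a->2: ok.
bb: 1b undefined. 1b->0: no, bbaab/b meet in 1. 1b->1: no, aaabb/aabbbb meet in 1. 1b->2: ok.
bc: 1c undefined. 1c->0: ok.
cb: 2b undefined. 2b->0: ok.
cc: 2c undefined. 2c->0: no, acccc/aabc meet in 0. 2c->1: no, aaabb/bccca meet in 2. 2c->2: ok.
aca: 2a undefined. 2a->0: no, bbaab/aabbbb meet in 1. 2a->1: no, bbaab/aabc meet in 0. 2a->2: no, bbaab/aabc meet in 0. Open state 3: 2a->3.
acac: 3c undefined. 3c->0: ok.
bbaa: 3a undefined. 3a->0: no, bbaab/aabbbb meet in 1. 3a->1: ok.
abaab: 3b undefined. 3b->0: ok.
All examples now run through 4 states with every (state, symbol) defined. Accept strings end in {2}, Reject strings end in {0,1,3}; accept={2}.

states=4 start=0 accept={2} delta: 0a->0 0b->1 0c->2 1a->2 1b->2 1c->0 2a->3 2b->0 2c->2 3a->1 3b->0 3c->0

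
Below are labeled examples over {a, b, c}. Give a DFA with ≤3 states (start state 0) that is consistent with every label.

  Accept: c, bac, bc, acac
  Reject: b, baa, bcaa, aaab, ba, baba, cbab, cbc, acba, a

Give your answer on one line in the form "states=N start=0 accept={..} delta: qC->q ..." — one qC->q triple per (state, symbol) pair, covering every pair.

states=2 start=0 accept={1} delta: 0a->0 0b->0 0c->1 1a->0 1b->1 1c->0

Fold the examples into a partial DFA from state 0: repeatedly fix the first undefined (state, symbol) met by the shortest-then-alphabetical prefix, trying targets in increasing order and rejecting any under which an Accept and a Reject string meet in one state with the same remainder; add a state when all current targets are rejected. Accepting states are where Accept strings end.
a: 0a undefined. 0a->0: ok.
b: 0b undefined. 0b->0: ok.
c: 0c undefined. 0c->0: no, c/b meet in 0. Open state 1: 0c->1.
cb: 1b undefined. 1b->0: no, c/cbc meet in 1. 1b->1: ok.
aca: 1a undefined. 1a->0: ok.
cbc: 1c undefined. 1c->0: ok.
All examples now run through 2 states with every (state, symbol) defined. Accept strings end in {1}, Reject strings end in {0}; accept={1}.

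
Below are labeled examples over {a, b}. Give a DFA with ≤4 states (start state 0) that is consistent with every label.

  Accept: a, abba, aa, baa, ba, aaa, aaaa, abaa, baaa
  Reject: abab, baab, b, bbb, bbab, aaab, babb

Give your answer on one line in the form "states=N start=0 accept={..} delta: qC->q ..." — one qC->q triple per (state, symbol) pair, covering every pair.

State merging on the prefix tree: take the shortest (then alphabetical) example prefix whose next move is undefined and point that move at state 0, else 1, else 2, ...; a target is out if some Accept/Reject pair would then sit in one state with the same input left (inseparable). If every existing state is out, open a new one.
a: 0a undefined. 0a->0: ok.
b: 0b undefined. 0b->0: no, a/abab meet in 0. Open state 1: 0b->1.
ba: 1a undefined. 1a->0: ok.
bb: 1b undefined. 1b->0: no, a/babb meet in 0. 1b->1: ok.
All examples now run through 2 states with every (state, symbol) defined. Accept strings end in {0}, Reject strings end in {1}; accept={0}.

states=2 start=0 accept={0} delta: 0a->0 0b->1 1a->0 1b->1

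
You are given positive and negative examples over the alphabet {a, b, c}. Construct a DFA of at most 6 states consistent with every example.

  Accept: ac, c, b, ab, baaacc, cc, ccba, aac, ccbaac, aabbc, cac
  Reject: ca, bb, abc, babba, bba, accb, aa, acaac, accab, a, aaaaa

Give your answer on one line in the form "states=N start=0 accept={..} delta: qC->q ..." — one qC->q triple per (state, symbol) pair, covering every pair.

states=4 start=0 accept={1,2} delta: 0a->0 0b->1 0c->2 1a->0 1b->0 1c->0 2a->3 2b->3 2c->2 3a->1 3b->0 3c->1

Grow the machine one transition at a time. Run the examples from 0; the earliest place one falls off (shortest prefix, ties alphabetical) gets sent to the lowest-numbered state that keeps every Accept/Reject pair distinguishable — a pair clashes when both reach the same state with identical unread suffix — and to a fresh state only if none does.
a: 0a undefined. 0a->0: ok.
b: 0b undefined. 0b->0: no, ac/abc meet in 0 with "c" left. Open state 1: 0b->1.
c: 0c undefined. 0c->0: no, ac/ca meet in 0. 0c->1: no, cc/abc meet in 1 with "c" left. Open state 2: 0c->2.
ba: 1a undefined. 1a->0: ok.
bb: 1b undefined. 1b->0: ok.
ca: 2a undefined. 2a->0: no, ac/acaac meet in 2. 2a->1: no, ac/acaac meet in 2. 2a->2: no, ac/ca meet in 2. Open state 3: 2a->3.
cc: 2c undefined. 2c->0: no, b/accb meet in 1. 2c->1: no, b/accab meet in 1. 2c->2: ok.
abc: 1c undefined. 1c->0: ok.
cac: 3c undefined. 3c->0: no, cac/bb meet in 0. 3c->1: ok.
ccb: 2b undefined. 2b->0: no, ccba/bb meet in 0. 2b->1: no, b/accb meet in 1. 2b->2: no, ac/accb meet in 2. 2b->3: ok.
acaa: 3a undefined. 3a->0: no, ac/acaac meet in 2. 3a->1: ok.
accab: 3b undefined. 3b->0: ok.
All examples now run through 4 states with every (state, symbol) defined. Accept strings end in {1,2}, Reject strings end in {0,3}; accept={1,2}.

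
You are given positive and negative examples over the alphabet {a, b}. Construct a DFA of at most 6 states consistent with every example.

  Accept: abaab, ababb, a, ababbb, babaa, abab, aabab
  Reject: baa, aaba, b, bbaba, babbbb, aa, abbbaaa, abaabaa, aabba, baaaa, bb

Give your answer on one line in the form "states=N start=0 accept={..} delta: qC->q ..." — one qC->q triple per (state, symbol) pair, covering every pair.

states=6 start=0 accept={1,3,4} delta: 0a->1 0b->0 1a->2 1b->3 2a->3 2b->1 3a->2 3b->4 4a->1 4b->5 5a->0 5b->0

Fold the examples into a partial DFA from state 0: repeatedly fix the first undefined (state, symbol) met by the shortest-then-alphabetical prefix, trying targets in increasing order and rejecting any under which an Accept and a Reject string meet in one state with the same remainder; add a state when all current targets are rejected. Accepting states are where Accept strings end.
a: 0a undefined. 0a->0: no, a/aa meet in 0. Open state 1: 0a->1.
b: 0b undefined. 0b->0: ok.
aa: 1a undefined. 1a->0: no, a/aaba meet in 1. 1a->1: no, a/baa meet in 1. Open state 2: 1a->2.
ab: 1b undefined. 1b->0: no, ababb/b meet in 0. 1b->1: no, a/babbbb meet in 1. 1b->2: no, babaa/baaaa meet in 2 with "aa" left. Open state 3: 1b->3.
aab: 2b undefined. 2b->0: no, a/aaba meet in 1. 2b->1: ok.
aba: 3a undefined. 3a->0: no, ababb/b meet in 0. 3a->1: no, abaab/bbaba meet in 1. 3a->2: ok.
abb: 3b undefined. 3b->0: no, ababbb/b meet in 0. 3b->1: no, a/babbbb meet in 1. 3b->2: no, ababb/babbbb meet in 3. 3b->3: no, ababb/babbbb meet in 3. Open state 4: 3b->4.
abaa: 2a undefined. 2a->0: no, abaab/b meet in 0. 2a->1: no, a/abaabaa meet in 1. 2a->2: no, babaa/baa meet in 2. 2a->3: ok.
abbb: 4b undefined. 4b->0: no, ababb/abbbaaa meet in 3. 4b->1: no, ababb/babbbb meet in 3. 4b->2: no, ababb/abbbaaa meet in 3. 4b->3: no, abaab/babbbb meet in 4. 4b->4: no, abaab/babbbb meet in 4. Open state 5: 4b->5.
abbba: 5a undefined. 5a->0: ok.
abaaba: 4a undefined. 4a->0: no, a/abaabaa meet in 1. 4a->1: ok.
babbbb: 5b undefined. 5b->0: ok.
All examples now run through 6 states with every (state, symbol) defined. Accept strings end in {1,3,4}, Reject strings end in {0,2}; accept={1,3,4}.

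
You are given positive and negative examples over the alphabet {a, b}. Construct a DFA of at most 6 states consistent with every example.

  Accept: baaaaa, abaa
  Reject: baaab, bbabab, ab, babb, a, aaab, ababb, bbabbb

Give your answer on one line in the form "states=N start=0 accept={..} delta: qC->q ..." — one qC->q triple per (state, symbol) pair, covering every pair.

Grow the machine one transition at a time. Run the examples from 0; the earliest place one falls off (shortest prefix, ties alphabetical) gets sent to the lowest-numbered state that keeps every Accept/Reject pair distinguishable — a pair clashes when both reach the same state with identical unread suffix — and to a fresh state only if none does.
a: 0a undefined. 0a->0: ok.
b: 0b undefined. 0b->0: no, baaaaa/baaab meet in 0. Open state 1: 0b->1.
ba: 1a undefined. 1a->0: no, baaaaa/a meet in 0. 1a->1: no, baaaaa/ab meet in 1. Open state 2: 1a->2.
bb: 1b undefined. 1b->0: ok.
baa: 2a undefined. 2a->0: no, baaaaa/a meet in 0. 2a->1: no, abaa/ab meet in 1. 2a->2: ok.
bab: 2b undefined. 2b->0: ok.
All examples now run through 3 states with every (state, symbol) defined. Accept strings end in {2}, Reject strings end in {0,1}; accept={2}.

states=3 start=0 accept={2} delta: 0a->0 0b->1 1a->2 1b->0 2a->2 2b->0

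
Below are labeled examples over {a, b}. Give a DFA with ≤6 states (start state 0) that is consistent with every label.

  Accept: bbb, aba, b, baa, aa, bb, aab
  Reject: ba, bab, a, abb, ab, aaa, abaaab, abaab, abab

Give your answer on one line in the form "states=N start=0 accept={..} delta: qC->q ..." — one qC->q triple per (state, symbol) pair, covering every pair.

State merging on the prefix tree: take the shortest (then alphabetical) example prefix whose next move is undefined and point that move at state 0, else 1, else 2, ...; a target is out if some Accept/Reject pair would then sit in one state with the same input left (inseparable). If every existing state is out, open a new one.
a: 0a undefined. 0a->0: no, aba/ba meet in 0 with "ba" left. Open state 1: 0a->1.
b: 0b undefined. 0b->0: ok.
aa: 1a undefined. 1a->0: ok.
ab: 1b undefined. 1b->0: no, bbb/bab meet in 0. 1b->1: no, bbb/abaaab meet in 0. Open state 2: 1b->2.
aba: 2a undefined. 2a->0: no, bbb/abaaab meet in 0. 2a->1: no, bbb/abaab meet in 0. 2a->2: no, aba/bab meet in 2. Open state 3: 2a->3.
abb: 2b undefined. 2b->0: no, bbb/abb meet in 0. 2b->1: ok.
abaa: 3a undefined. 3a->0: no, bbb/abaab meet in 0. 3a->1: no, bbb/abaaab meet in 0. 3a->2: ok.
abab: 3b undefined. 3b->0: no, bbb/abaaab meet in 0. 3b->1: ok.
All examples now run through 4 states with every (state, symbol) defined. Accept strings end in {0,3}, Reject strings end in {1,2}; accept={0,3}.

states=4 start=0 accept={0,3} delta: 0a->1 0b->0 1a->0 1b->2 2a->3 2b->1 3a->2 3b->1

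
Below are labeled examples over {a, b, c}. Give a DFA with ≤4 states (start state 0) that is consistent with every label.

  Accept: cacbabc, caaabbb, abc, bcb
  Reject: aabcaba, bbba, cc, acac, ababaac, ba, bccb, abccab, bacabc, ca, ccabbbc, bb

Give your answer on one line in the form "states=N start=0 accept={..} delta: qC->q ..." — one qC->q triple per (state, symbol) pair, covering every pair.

State merging on the prefix tree: take the shortest (then alphabetical) example prefix whose next move is undefined and point that move at state 0, else 1, else 2, ...; a target is out if some Accept/Reject pair would then sit in one state with the same input left (inseparable). If every existing state is out, open a new one.
a: 0a undefined. 0a->0: ok.
b: 0b undefined. 0b->0: no, abc/ababaac meet in 0 with "c" left. Open state 1: 0b->1.
c: 0c undefined. 0c->0: ok.
ba: 1a undefined. 1a->0: no, cacbabc/bacabc meet in 1 with "c" left. 1a->1: ok.
bb: 1b undefined. 1b->0: no, cacbabc/cc meet in 0. 1b->1: no, cacbabc/ababaac meet in 1 with "c" left. Open state 2: 1b->2.
bc: 1c undefined. 1c->0: no, abc/cc meet in 0. 1c->1: no, cacbabc/bacabc meet in 2 with "c" left. 1c->2: no, abc/bb meet in 2. Open state 3: 1c->3.
bbb: 2b undefined. 2b->0: no, caaabbb/bbba meet in 0. 2b->1: no, caaabbb/bbba meet in 1. 2b->2: no, cacbabc/ccabbbc meet in 2 with "c" left. 2b->3: ok.
bcb: 3b undefined. 3b->0: no, bcb/cc meet in 0. 3b->1: no, bcb/ba meet in 1. 3b->2: no, bcb/bb meet in 2. 3b->3: ok.
bcc: 3c undefined. 3c->0: ok.
baca: 3a undefined. 3a->0: no, caaabbb/bacabc meet in 3. 3a->1: no, cacbabc/bacabc meet in 2 with "c" left. 3a->2: ok.
ababa: 2a undefined. 2a->0: ok.
cacbabc: 2c undefined. 2c->0: no, cacbabc/cc meet in 0. 2c->1: no, cacbabc/ba meet in 1. 2c->2: no, cacbabc/aabcaba meet in 2. 2c->3: ok.
All examples now run through 4 states with every (state, symbol) defined. Accept strings end in {3}, Reject strings end in {0,1,2}; accept={3}.

states=4 start=0 accept={3} delta: 0a->0 0b->1 0c->0 1a->1 1b->2 1c->3 2a->0 2b->3 2c->3 3a->2 3b->3 3c->0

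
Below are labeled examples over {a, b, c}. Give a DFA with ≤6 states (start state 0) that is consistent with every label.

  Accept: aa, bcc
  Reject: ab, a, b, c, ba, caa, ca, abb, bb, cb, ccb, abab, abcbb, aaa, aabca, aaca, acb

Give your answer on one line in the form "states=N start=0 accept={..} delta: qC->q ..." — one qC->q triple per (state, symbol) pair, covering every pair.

states=4 start=0 accept={3} delta: 0a->1 0b->0 0c->2 1a->3 1b->0 1c->0 2a->0 2b->0 2c->3 3a->0 3b->0 3c->0

Grow the machine one transition at a time. Run the examples from 0; the earliest place one falls off (shortest prefix, ties alphabetical) gets sent to the lowest-numbered state that keeps every Accept/Reject pair distinguishable — a pair clashes when both reach the same state with identical unread suffix — and to a fresh state only if none does.
a: 0a undefined. 0a->0: no, aa/a meet in 0. Open state 1: 0a->1.
b: 0b undefined. 0b->0: ok.
c: 0c undefined. 0c->0: no, aa/caa meet in 1 with "a" left. 0c->1: no, aa/ca meet in 1 with "a" left. Open state 2: 0c->2.
aa: 1a undefined. 1a->0: no, aa/b meet in 0. 1a->1: no, aa/a meet in 1. 1a->2: no, aa/c meet in 2. Open state 3: 1a->3.
ab: 1b undefined. 1b->0: ok.
ac: 1c undefined. 1c->0: ok.
ca: 2a undefined. 2a->0: ok.
cb: 2b undefined. 2b->0: ok.
cc: 2c undefined. 2c->0: no, bcc/ab meet in 0. 2c->1: no, bcc/a meet in 1. 2c->2: no, bcc/c meet in 2. 2c->3: ok.
aaa: 3a undefined. 3a->0: ok.
aab: 3b undefined. 3b->0: ok.
aac: 3c undefined. 3c->0: ok.
All examples now run through 4 states with every (state, symbol) defined. Accept strings end in {3}, Reject strings end in {0,1,2}; accept={3}.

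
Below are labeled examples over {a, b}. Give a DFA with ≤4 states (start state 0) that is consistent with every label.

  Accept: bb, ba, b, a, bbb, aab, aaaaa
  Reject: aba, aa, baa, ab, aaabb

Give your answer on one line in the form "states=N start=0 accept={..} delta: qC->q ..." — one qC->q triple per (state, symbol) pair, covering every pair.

Grow the machine one transition at a time. Run the examples from 0; the earliest place one falls off (shortest prefix, ties alphabetical) gets sent to the lowest-numbered state that keeps every Accept/Reject pair distinguishable — a pair clashes when both reach the same state with identical unread suffix — and to a fresh state only if none does.
a: 0a undefined. 0a->0: no, bb/aaabb meet in 0 with "bb" left. Open state 1: 0a->1.
b: 0b undefined. 0b->0: ok.
aa: 1a undefined. 1a->0: no, bb/aa meet in 0. 1a->1: no, ba/aa meet in 1. Open state 2: 1a->2.
ab: 1b undefined. 1b->0: no, bb/ab meet in 0. 1b->1: no, ba/ab meet in 1. 1b->2: ok.
aaa: 2a undefined. 2a->0: no, bb/aba meet in 0. 2a->1: no, ba/aba meet in 1. 2a->2: no, aaaaa/aba meet in 2. Open state 3: 2a->3.
aab: 2b undefined. 2b->0: ok.
aaaa: 3a undefined. 3a->0: ok.
aaab: 3b undefined. 3b->0: no, bb/aaabb meet in 0. 3b->1: ok.
All examples now run through 4 states with every (state, symbol) defined. Accept strings end in {0,1}, Reject strings end in {2,3}; accept={0,1}.

states=4 start=0 accept={0,1} delta: 0a->1 0b->0 1a->2 1b->2 2a->3 2b->0 3a->0 3b->1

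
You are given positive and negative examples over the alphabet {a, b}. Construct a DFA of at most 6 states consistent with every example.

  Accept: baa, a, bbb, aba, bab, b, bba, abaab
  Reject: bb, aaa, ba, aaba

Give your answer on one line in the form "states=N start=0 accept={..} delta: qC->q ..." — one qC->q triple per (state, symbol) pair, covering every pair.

states=4 start=0 accept={1,2} delta: 0a->1 0b->2 1a->3 1b->0 2a->0 2b->0 3a->0 3b->1

Grow the machine one transition at a time. Run the examples from 0; the earliest place one falls off (shortest prefix, ties alphabetical) gets sent to the lowest-numbered state that keeps every Accept/Reject pair distinguishable — a pair clashes when both reach the same state with identical unread suffix — and to a fresh state only if none does.
a: 0a undefined. 0a->0: no, a/aaa meet in 0. Open state 1: 0a->1.
b: 0b undefined. 0b->0: no, a/ba meet in 1. 0b->1: no, baa/aaa meet in 1 with "aa" left. Open state 2: 0b->2.
aa: 1a undefined. 1a->0: no, a/aaa meet in 1. 1a->1: no, a/aaa meet in 1. 1a->2: no, bba/aaba meet in 2 with "ba" left. Open state 3: 1a->3.
ab: 1b undefined. 1b->0: ok.
ba: 2a undefined. 2a->0: ok.
bb: 2b undefined. 2b->0: ok.
aaa: 3a undefined. 3a->0: ok.
aab: 3b undefined. 3b->0: no, baa/aaba meet in 1. 3b->1: ok.
All examples now run through 4 states with every (state, symbol) defined. Accept strings end in {1,2}, Reject strings end in {0,3}; accept={1,2}.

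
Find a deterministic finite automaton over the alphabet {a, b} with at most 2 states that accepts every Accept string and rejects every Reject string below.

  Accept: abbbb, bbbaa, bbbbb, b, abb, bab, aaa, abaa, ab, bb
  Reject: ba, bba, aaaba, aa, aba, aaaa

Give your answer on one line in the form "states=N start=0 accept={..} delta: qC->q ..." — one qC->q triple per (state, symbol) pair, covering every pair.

states=2 start=0 accept={1} delta: 0a->1 0b->1 1a->0 1b->1

State merging on the prefix tree: take the shortest (then alphabetical) example prefix whose next move is undefined and point that move at state 0, else 1, else 2, ...; a target is out if some Accept/Reject pair would then sit in one state with the same input left (inseparable). If every existing state is out, open a new one.
a: 0a undefined. 0a->0: no, aaa/aa meet in 0. Open state 1: 0a->1.
b: 0b undefined. 0b->0: no, bbbaa/aa meet in 1 with "a" left. 0b->1: ok.
aa: 1a undefined. 1a->0: ok.
ab: 1b undefined. 1b->0: no, abbbb/bba meet in 1. 1b->1: ok.
All examples now run through 2 states with every (state, symbol) defined. Accept strings end in {1}, Reject strings end in {0}; accept={1}.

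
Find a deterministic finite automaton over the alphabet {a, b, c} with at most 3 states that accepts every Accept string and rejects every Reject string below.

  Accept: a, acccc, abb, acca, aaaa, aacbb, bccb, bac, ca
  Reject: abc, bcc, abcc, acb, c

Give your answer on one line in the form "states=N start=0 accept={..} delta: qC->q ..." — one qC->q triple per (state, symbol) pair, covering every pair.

states=3 start=0 accept={0} delta: 0a->0 0b->1 0c->2 1a->2 1b->0 1c->1 2a->0 2b->1 2c->0

Grow the machine one transition at a time. Run the examples from 0; the earliest place one falls off (shortest prefix, ties alphabetical) gets sent to the lowest-numbered state that keeps every Accept/Reject pair distinguishable — a pair clashes when both reach the same state with identical unread suffix — and to a fresh state only if none does.
a: 0a undefined. 0a->0: ok.
b: 0b undefined. 0b->0: no, bac/abc meet in 0 with "c" left. Open state 1: 0b->1.
c: 0c undefined. 0c->0: no, a/c meet in 0. 0c->1: no, abb/acb meet in 1 with "b" left. Open state 2: 0c->2.
ba: 1a undefined. 1a->0: no, bac/c meet in 2. 1a->1: no, bac/abc meet in 1 with "c" left. 1a->2: ok.
bc: 1c undefined. 1c->0: no, a/abc meet in 0. 1c->1: ok.
ca: 2a undefined. 2a->0: ok.
abb: 1b undefined. 1b->0: ok.
acb: 2b undefined. 2b->0: no, a/acb meet in 0. 2b->1: ok.
acc: 2c undefined. 2c->0: ok.
All examples now run through 3 states with every (state, symbol) defined. Accept strings end in {0}, Reject strings end in {1,2}; accept={0}.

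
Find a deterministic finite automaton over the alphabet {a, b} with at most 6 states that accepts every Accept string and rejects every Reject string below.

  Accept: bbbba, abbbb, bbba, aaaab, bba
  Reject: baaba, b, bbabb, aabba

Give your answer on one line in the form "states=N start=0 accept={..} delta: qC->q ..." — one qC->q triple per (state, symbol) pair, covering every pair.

states=4 start=0 accept={1,2} delta: 0a->1 0b->0 1a->1 1b->2 2a->0 2b->3 3a->0 3b->1

State merging on the prefix tree: take the shortest (then alphabetical) example prefix whose next move is undefined and point that move at state 0, else 1, else 2, ...; a target is out if some Accept/Reject pair would then sit in one state with the same input left (inseparable). If every existing state is out, open a new one.
a: 0a undefined. 0a->0: no, aaaab/b meet in 0 with "b" left. Open state 1: 0a->1.
b: 0b undefined. 0b->0: ok.
aa: 1a undefined. 1a->0: no, bbbba/baaba meet in 1. 1a->1: ok.
ab: 1b undefined. 1b->0: no, bbbba/baaba meet in 1. 1b->1: no, bbbba/baaba meet in 1. Open state 2: 1b->2.
abb: 2b undefined. 2b->0: no, bbbba/aabba meet in 1. 2b->1: no, bbbba/bbabb meet in 1. 2b->2: no, abbbb/bbabb meet in 2. Open state 3: 2b->3.
abbb: 3b undefined. 3b->0: no, abbbb/b meet in 0. 3b->1: ok.
aabba: 3a undefined. 3a->0: ok.
baaba: 2a undefined. 2a->0: ok.
All examples now run through 4 states with every (state, symbol) defined. Accept strings end in {1,2}, Reject strings end in {0,3}; accept={1,2}.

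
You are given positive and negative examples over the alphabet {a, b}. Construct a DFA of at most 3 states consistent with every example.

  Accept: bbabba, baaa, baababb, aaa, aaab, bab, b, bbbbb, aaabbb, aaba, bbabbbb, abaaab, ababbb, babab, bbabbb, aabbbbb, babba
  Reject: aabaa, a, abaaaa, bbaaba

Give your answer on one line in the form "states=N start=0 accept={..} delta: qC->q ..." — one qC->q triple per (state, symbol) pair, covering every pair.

states=3 start=0 accept={0,2} delta: 0a->1 0b->2 1a->2 1b->0 2a->0 2b->2

State merging on the prefix tree: take the shortest (then alphabetical) example prefix whose next move is undefined and point that move at state 0, else 1, else 2, ...; a target is out if some Accept/Reject pair would then sit in one state with the same input left (inseparable). If every existing state is out, open a new one.
a: 0a undefined. 0a->0: no, aaa/a meet in 0. Open state 1: 0a->1.
b: 0b undefined. 0b->0: no, aaba/bbaaba meet in 1 with "aba" left. 0b->1: no, b/a meet in 1. Open state 2: 0b->2.
aa: 1a undefined. 1a->0: no, aaa/a meet in 1. 1a->1: no, aaa/a meet in 1. 1a->2: ok.
ab: 1b undefined. 1b->0: ok.
ba: 2a undefined. 2a->0: ok.
bb: 2b undefined. 2b->0: no, baaa/aabaa meet in 2. 2b->1: no, bbabba/a meet in 1. 2b->2: ok.
All examples now run through 3 states with every (state, symbol) defined. Accept strings end in {0,2}, Reject strings end in {1}; accept={0,2}.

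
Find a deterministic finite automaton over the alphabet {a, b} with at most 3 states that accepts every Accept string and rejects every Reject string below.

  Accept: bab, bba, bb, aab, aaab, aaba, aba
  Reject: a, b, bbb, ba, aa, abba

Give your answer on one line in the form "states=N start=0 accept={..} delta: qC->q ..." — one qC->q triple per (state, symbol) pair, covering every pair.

states=3 start=0 accept={0,2} delta: 0a->1 0b->1 1a->1 1b->2 2a->0 2b->1

Fold the examples into a partial DFA from state 0: repeatedly fix the first undefined (state, symbol) met by the shortest-then-alphabetical prefix, trying targets in increasing order and rejecting any under which an Accept and a Reject string meet in one state with the same remainder; add a state when all current targets are rejected. Accepting states are where Accept strings end.
a: 0a undefined. 0a->0: no, bba/abba meet in 0 with "bba" left. Open state 1: 0a->1.
b: 0b undefined. 0b->0: no, bba/a meet in 1. 0b->1: ok.
aa: 1a undefined. 1a->0: no, bab/a meet in 1. 1a->1: ok.
ab: 1b undefined. 1b->0: no, bba/a meet in 1. 1b->1: no, bab/a meet in 1. Open state 2: 1b->2.
aba: 2a undefined. 2a->0: ok.
abb: 2b undefined. 2b->0: no, bba/bbb meet in 0. 2b->1: ok.
All examples now run through 3 states with every (state, symbol) defined. Accept strings end in {0,2}, Reject strings end in {1}; accept={0,2}.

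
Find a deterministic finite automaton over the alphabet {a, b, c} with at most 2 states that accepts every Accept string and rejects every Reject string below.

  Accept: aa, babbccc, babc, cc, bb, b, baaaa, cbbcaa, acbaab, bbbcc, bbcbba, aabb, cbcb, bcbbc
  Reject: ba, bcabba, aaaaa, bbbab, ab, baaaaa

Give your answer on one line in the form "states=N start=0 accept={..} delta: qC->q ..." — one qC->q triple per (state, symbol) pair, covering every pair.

states=2 start=0 accept={0} delta: 0a->1 0b->0 0c->1 1a->0 1b->1 1c->0

State merging on the prefix tree: take the shortest (then alphabetical) example prefix whose next move is undefined and point that move at state 0, else 1, else 2, ...; a target is out if some Accept/Reject pair would then sit in one state with the same input left (inseparable). If every existing state is out, open a new one.
a: 0a undefined. 0a->0: no, aa/aaaaa meet in 0. Open state 1: 0a->1.
b: 0b undefined. 0b->0: ok.
c: 0c undefined. 0c->0: no, bbcbba/ba meet in 1. 0c->1: ok.
aa: 1a undefined. 1a->0: ok.
ab: 1b undefined. 1b->0: no, aa/bbbab meet in 0. 1b->1: ok.
ac: 1c undefined. 1c->0: ok.
All examples now run through 2 states with every (state, symbol) defined. Accept strings end in {0}, Reject strings end in {1}; accept={0}.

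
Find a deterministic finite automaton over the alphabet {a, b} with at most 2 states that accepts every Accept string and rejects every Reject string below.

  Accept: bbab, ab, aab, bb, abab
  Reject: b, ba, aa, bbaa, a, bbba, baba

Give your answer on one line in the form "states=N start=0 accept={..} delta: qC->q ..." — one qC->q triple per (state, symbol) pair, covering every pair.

Grow the machine one transition at a time. Run the examples from 0; the earliest place one falls off (shortest prefix, ties alphabetical) gets sent to the lowest-numbered state that keeps every Accept/Reject pair distinguishable — a pair clashes when both reach the same state with identical unread suffix — and to a fresh state only if none does.
a: 0a undefined. 0a->0: no, ab/b meet in 0 with "b" left. Open state 1: 0a->1.
b: 0b undefined. 0b->0: no, bb/b meet in 0. 0b->1: ok.
aa: 1a undefined. 1a->0: no, aab/b meet in 1. 1a->1: ok.
ab: 1b undefined. 1b->0: ok.
All examples now run through 2 states with every (state, symbol) defined. Accept strings end in {0}, Reject strings end in {1}; accept={0}.

states=2 start=0 accept={0} delta: 0a->1 0b->1 1a->1 1b->0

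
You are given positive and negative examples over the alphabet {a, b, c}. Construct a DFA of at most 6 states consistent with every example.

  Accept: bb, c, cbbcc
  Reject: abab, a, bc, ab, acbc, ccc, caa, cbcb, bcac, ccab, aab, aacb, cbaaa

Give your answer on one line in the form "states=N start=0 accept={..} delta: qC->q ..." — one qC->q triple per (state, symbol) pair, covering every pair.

State merging on the prefix tree: take the shortest (then alphabetical) example prefix whose next move is undefined and point that move at state 0, else 1, else 2, ...; a target is out if some Accept/Reject pair would then sit in one state with the same input left (inseparable). If every existing state is out, open a new one.
a: 0a undefined. 0a->0: ok.
b: 0b undefined. 0b->0: no, bb/abab meet in 0. Open state 1: 0b->1.
c: 0c undefined. 0c->0: no, c/a meet in 0. 0c->1: no, bb/aacb meet in 1 with "b" left. Open state 2: 0c->2.
bb: 1b undefined. 1b->0: no, bb/a meet in 0. 1b->1: no, bb/ab meet in 1. 1b->2: ok.
bc: 1c undefined. 1c->0: no, bb/bcac meet in 2. 1c->1: ok.
ca: 2a undefined. 2a->0: ok.
cb: 2b undefined. 2b->0: no, bb/acbc meet in 2. 2b->1: no, bb/cbcb meet in 2. 2b->2: no, bb/aacb meet in 2. Open state 3: 2b->3.
cc: 2c undefined. 2c->0: no, bb/ccc meet in 2. 2c->1: ok.
aba: 1a undefined. 1a->0: no, bb/bcac meet in 2. 1a->1: no, bb/abab meet in 2. 1a->2: ok.
cba: 3a undefined. 3a->0: ok.
cbb: 3b undefined. 3b->0: no, cbbcc/bc meet in 1. 3b->1: no, cbbcc/bc meet in 1. 3b->2: no, cbbcc/bc meet in 1. 3b->3: ok.
cbc: 3c undefined. 3c->0: ok.
All examples now run through 4 states with every (state, symbol) defined. Accept strings end in {2}, Reject strings end in {0,1,3}; accept={2}.

states=4 start=0 accept={2} delta: 0a->0 0b->1 0c->2 1a->2 1b->2 1c->1 2a->0 2b->3 2c->1 3a->0 3b->3 3c->0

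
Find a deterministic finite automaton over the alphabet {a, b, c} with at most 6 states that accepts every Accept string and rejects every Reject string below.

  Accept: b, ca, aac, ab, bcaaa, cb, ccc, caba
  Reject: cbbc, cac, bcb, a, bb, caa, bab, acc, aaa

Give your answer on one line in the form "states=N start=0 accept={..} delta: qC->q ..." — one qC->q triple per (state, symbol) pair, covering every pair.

State merging on the prefix tree: take the shortest (then alphabetical) example prefix whose next move is undefined and point that move at state 0, else 1, else 2, ...; a target is out if some Accept/Reject pair would then sit in one state with the same input left (inseparable). If every existing state is out, open a new one.
a: 0a undefined. 0a->0: ok.
b: 0b undefined. 0b->0: no, b/a meet in 0. Open state 1: 0b->1.
c: 0c undefined. 0c->0: no, ca/cac meet in 0. 0c->1: no, cb/bb meet in 1 with "b" left. Open state 2: 0c->2.
ba: 1a undefined. 1a->0: no, b/bab meet in 1. 1a->1: ok.
bb: 1b undefined. 1b->0: ok.
bc: 1c undefined. 1c->0: no, b/bcb meet in 1. 1c->1: ok.
ca: 2a undefined. 2a->0: no, ca/bcb meet in 0. 2a->1: no, b/cac meet in 1. 2a->2: no, ca/caa meet in 2. Open state 3: 2a->3.
cb: 2b undefined. 2b->0: no, b/cbbc meet in 1. 2b->1: no, aac/cbbc meet in 2. 2b->2: ok.
cc: 2c undefined. 2c->0: ok.
caa: 3a undefined. 3a->0: ok.
cab: 3b undefined. 3b->0: no, caba/cbbc meet in 0. 3b->1: ok.
cac: 3c undefined. 3c->0: ok.
All examples now run through 4 states with every (state, symbol) defined. Accept strings end in {1,2,3}, Reject strings end in {0}; accept={1,2,3}.

states=4 start=0 accept={1,2,3} delta: 0a->0 0b->1 0c->2 1a->1 1b->0 1c->1 2a->3 2b->2 2c->0 3a->0 3b->1 3c->0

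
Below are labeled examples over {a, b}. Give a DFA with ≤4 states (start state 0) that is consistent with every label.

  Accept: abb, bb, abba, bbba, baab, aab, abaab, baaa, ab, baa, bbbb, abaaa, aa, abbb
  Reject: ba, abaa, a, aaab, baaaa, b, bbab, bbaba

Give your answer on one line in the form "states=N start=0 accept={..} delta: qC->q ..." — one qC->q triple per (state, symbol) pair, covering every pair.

State merging on the prefix tree: take the shortest (then alphabetical) example prefix whose next move is undefined and point that move at state 0, else 1, else 2, ...; a target is out if some Accept/Reject pair would then sit in one state with the same input left (inseparable). If every existing state is out, open a new one.
a: 0a undefined. 0a->0: no, aab/aaab meet in 0 with "b" left. Open state 1: 0a->1.
b: 0b undefined. 0b->0: no, bb/b meet in 0. 0b->1: no, baab/aaab meet in 1 with "aab" left. Open state 2: 0b->2.
aa: 1a undefined. 1a->0: no, aab/b meet in 2. 1a->1: no, aab/aaab meet in 1 with "b" left. 1a->2: no, aa/b meet in 2. Open state 3: 1a->3.
ab: 1b undefined. 1b->0: no, abb/b meet in 2. 1b->1: no, abb/a meet in 1. 1b->2: no, ab/b meet in 2. 1b->3: ok.
ba: 2a undefined. 2a->0: no, baa/a meet in 1. 2a->1: ok.
bb: 2b undefined. 2b->0: no, bbba/ba meet in 1. 2b->1: no, abb/bbab meet in 3 with "b" left. 2b->2: no, bb/b meet in 2. 2b->3: ok.
aaa: 3a undefined. 3a->0: ok.
aab: 3b undefined. 3b->0: no, abba/ba meet in 1. 3b->1: no, abb/ba meet in 1. 3b->2: no, abb/aaab meet in 2. 3b->3: ok.
All examples now run through 4 states with every (state, symbol) defined. Accept strings end in {0,3}, Reject strings end in {1,2}; accept={0,3}.

states=4 start=0 accept={0,3} delta: 0a->1 0b->2 1a->3 1b->3 2a->1 2b->3 3a->0 3b->3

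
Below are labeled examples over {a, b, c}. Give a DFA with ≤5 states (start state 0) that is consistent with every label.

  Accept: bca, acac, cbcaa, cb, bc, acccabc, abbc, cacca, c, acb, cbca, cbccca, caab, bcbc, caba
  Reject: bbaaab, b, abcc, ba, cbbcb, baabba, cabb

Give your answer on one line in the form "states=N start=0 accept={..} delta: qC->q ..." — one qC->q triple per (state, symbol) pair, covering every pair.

states=4 start=0 accept={1,2} delta: 0a->0 0b->0 0c->1 1a->2 1b->2 1c->0 2a->1 2b->3 2c->2 3a->1 3b->0 3c->2

Grow the machine one transition at a time. Run the examples from 0; the earliest place one falls off (shortest prefix, ties alphabetical) gets sent to the lowest-numbered state that keeps every Accept/Reject pair distinguishable — a pair clashes when both reach the same state with identical unread suffix — and to a fresh state only if none does.
a: 0a undefined. 0a->0: ok.
b: 0b undefined. 0b->0: ok.
c: 0c undefined. 0c->0: no, bca/bbaaab meet in 0. Open state 1: 0c->1.
ca: 1a undefined. 1a->0: no, bca/bbaaab meet in 0. 1a->1: no, acac/abcc meet in 1 with "c" left. Open state 2: 1a->2.
cb: 1b undefined. 1b->0: no, cb/bbaaab meet in 0. 1b->1: no, bcbc/abcc meet in 1 with "c" left. 1b->2: ok.
acc: 1c undefined. 1c->0: ok.
caa: 2a undefined. 2a->0: no, caab/bbaaab meet in 0. 2a->1: ok.
cab: 2b undefined. 2b->0: no, bca/cbbcb meet in 2. 2b->1: no, bca/cabb meet in 2. 2b->2: no, bca/cabb meet in 2. Open state 3: 2b->3.
cac: 2c undefined. 2c->0: no, acac/bbaaab meet in 0. 2c->1: no, cacca/bbaaab meet in 0. 2c->2: ok.
caba: 3a undefined. 3a->0: no, caba/bbaaab meet in 0. 3a->1: ok.
cabb: 3b undefined. 3b->0: ok.
cbbc: 3c undefined. 3c->0: no, acccabc/bbaaab meet in 0. 3c->1: no, bca/cbbcb meet in 2. 3c->2: ok.
All examples now run through 4 states with every (state, symbol) defined. Accept strings end in {1,2}, Reject strings end in {0,3}; accept={1,2}.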